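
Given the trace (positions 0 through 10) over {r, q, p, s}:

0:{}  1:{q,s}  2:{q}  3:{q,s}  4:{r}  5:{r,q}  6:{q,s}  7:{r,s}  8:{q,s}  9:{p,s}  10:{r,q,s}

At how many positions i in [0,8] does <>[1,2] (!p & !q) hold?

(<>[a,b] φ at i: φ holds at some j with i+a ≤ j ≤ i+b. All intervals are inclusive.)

Evaluate at each i in [0,8]:
  i=0: ✗ (none in [1,2])
  i=1: ✗ (none in [2,3])
  i=2: ✓ (witness j=4)
  i=3: ✓ (witness j=4)
  i=4: ✗ (none in [5,6])
  i=5: ✓ (witness j=7)
  i=6: ✓ (witness j=7)
  i=7: ✗ (none in [8,9])
  i=8: ✗ (none in [9,10])
Positions where it holds: {2, 3, 5, 6} → 4.

4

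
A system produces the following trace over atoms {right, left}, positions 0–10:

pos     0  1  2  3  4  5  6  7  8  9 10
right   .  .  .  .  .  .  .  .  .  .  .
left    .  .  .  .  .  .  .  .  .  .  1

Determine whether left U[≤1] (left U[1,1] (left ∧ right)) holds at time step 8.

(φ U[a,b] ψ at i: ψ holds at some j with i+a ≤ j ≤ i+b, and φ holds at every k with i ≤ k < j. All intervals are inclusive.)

Need some j in [8,9] with (left U[1,1] (left ∧ right)), and left at every k in [8,j-1].
  j=8: (left U[1,1] (left ∧ right)) — fails.
  j=9: (left U[1,1] (left ∧ right)) — fails.
No j in the window works → until fails.

Does not hold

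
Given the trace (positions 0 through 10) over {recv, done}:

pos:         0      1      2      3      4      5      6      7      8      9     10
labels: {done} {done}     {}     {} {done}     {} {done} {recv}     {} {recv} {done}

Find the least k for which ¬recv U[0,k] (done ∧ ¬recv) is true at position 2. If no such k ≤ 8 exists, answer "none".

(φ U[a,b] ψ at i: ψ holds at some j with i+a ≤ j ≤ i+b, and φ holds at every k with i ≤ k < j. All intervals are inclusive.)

2

Need earliest j ≥ 2 with (done ∧ ¬recv), and ¬recv at every k in [2,j-1].
  j=2: rhs fails.
  j=3: rhs fails.
  j=4: rhs holds; lhs holds on [2,3]. k = 2.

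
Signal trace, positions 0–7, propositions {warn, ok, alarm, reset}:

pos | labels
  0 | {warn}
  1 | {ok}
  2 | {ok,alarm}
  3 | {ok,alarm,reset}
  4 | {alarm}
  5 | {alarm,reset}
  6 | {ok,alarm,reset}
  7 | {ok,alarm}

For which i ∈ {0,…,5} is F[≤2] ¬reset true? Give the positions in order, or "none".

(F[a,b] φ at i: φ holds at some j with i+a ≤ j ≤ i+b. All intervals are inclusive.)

Evaluate at each i in [0,5]:
  i=0: ✓ (witness j=0)
  i=1: ✓ (witness j=1)
  i=2: ✓ (witness j=2)
  i=3: ✓ (witness j=4)
  i=4: ✓ (witness j=4)
  i=5: ✓ (witness j=7)

0, 1, 2, 3, 4, 5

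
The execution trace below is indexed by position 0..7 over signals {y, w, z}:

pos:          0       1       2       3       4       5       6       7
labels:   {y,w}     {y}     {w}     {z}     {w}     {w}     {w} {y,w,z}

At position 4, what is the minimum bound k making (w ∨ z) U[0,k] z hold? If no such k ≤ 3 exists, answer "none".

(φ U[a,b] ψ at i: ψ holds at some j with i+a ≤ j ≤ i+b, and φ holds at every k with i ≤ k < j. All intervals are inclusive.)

Need earliest j ≥ 4 with z, and (w ∨ z) at every k in [4,j-1].
  j=4: rhs fails.
  j=5: rhs fails.
  j=6: rhs fails.
  j=7: rhs holds; lhs holds on [4,6]. k = 3.

3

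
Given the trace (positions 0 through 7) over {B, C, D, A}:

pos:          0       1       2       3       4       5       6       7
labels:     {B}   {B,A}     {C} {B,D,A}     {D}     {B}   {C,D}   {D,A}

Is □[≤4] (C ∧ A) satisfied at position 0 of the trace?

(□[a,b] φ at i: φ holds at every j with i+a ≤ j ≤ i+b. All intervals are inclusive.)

Check (C ∧ A) at every j in [0,4]:
  j=0: false
  j=1: false
  j=2: false
  j=3: false
  j=4: false
Fails at j=0 → formula fails.

False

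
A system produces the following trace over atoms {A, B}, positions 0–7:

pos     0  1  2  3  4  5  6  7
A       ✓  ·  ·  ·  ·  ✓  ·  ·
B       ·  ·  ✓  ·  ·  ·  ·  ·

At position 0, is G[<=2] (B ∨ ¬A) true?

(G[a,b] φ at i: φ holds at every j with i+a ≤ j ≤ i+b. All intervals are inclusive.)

Check (B ∨ ¬A) at every j in [0,2]:
  j=0: false
  j=1: true
  j=2: true
Fails at j=0 → formula fails.

Does not hold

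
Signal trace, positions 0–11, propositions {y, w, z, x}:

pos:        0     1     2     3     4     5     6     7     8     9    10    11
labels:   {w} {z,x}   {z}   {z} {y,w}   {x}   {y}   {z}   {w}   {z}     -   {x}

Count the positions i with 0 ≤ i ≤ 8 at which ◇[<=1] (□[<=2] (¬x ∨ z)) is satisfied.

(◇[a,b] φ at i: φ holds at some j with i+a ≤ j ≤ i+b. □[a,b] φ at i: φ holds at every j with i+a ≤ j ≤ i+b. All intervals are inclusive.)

Evaluate at each i in [0,8]:
  i=0: ✓ (witness j=0)
  i=1: ✓ (witness j=1)
  i=2: ✓ (witness j=2)
  i=3: ✗ (none in [3,4])
  i=4: ✗ (none in [4,5])
  i=5: ✓ (witness j=6)
  i=6: ✓ (witness j=6)
  i=7: ✓ (witness j=7)
  i=8: ✓ (witness j=8)
Positions where it holds: {0, 1, 2, 5, 6, 7, 8} → 7.

7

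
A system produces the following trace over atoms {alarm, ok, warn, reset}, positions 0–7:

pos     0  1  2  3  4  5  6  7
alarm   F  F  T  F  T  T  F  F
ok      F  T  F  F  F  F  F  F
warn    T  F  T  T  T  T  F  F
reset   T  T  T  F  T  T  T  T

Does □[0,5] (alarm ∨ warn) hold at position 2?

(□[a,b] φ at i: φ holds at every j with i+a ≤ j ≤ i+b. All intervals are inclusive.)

Check (alarm ∨ warn) at every j in [2,7]:
  j=2: true
  j=3: true
  j=4: true
  j=5: true
  j=6: false
  j=7: false
Fails at j=6 → formula fails.

Does not hold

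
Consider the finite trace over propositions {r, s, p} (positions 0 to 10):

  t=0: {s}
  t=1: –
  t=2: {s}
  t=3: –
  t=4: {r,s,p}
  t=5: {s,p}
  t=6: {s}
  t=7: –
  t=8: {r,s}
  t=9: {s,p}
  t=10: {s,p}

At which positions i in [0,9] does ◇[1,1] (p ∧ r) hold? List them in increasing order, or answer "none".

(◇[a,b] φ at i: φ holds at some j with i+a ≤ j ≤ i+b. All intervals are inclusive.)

Evaluate at each i in [0,9]:
  i=0: ✗ (none in [1,1])
  i=1: ✗ (none in [2,2])
  i=2: ✗ (none in [3,3])
  i=3: ✓ (witness j=4)
  i=4: ✗ (none in [5,5])
  i=5: ✗ (none in [6,6])
  i=6: ✗ (none in [7,7])
  i=7: ✗ (none in [8,8])
  i=8: ✗ (none in [9,9])
  i=9: ✗ (none in [10,10])

3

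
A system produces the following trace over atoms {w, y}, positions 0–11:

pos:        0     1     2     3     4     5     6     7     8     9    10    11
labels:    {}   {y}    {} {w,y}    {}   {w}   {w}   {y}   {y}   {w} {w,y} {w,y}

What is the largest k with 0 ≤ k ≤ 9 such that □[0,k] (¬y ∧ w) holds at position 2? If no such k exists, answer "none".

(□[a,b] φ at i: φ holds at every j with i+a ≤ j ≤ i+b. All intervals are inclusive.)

none

(¬y ∧ w) must hold from j=2 onward; find where it first fails.
  j=2: fails → no k works.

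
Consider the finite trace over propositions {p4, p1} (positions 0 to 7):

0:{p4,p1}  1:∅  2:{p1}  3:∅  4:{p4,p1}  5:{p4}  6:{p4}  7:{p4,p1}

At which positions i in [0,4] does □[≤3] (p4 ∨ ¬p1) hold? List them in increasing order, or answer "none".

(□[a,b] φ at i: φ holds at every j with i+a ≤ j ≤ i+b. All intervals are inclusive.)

Evaluate at each i in [0,4]:
  i=0: ✗ (fails at j=2)
  i=1: ✗ (fails at j=2)
  i=2: ✗ (fails at j=2)
  i=3: ✓ (all of [3,6])
  i=4: ✓ (all of [4,7])

3, 4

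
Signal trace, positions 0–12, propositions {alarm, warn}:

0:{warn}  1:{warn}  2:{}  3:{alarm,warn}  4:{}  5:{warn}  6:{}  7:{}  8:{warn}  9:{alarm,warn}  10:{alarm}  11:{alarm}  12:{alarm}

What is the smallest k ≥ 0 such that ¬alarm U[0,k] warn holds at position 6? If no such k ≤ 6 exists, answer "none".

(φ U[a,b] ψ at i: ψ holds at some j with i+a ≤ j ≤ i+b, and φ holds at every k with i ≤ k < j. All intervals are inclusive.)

Need earliest j ≥ 6 with warn, and ¬alarm at every k in [6,j-1].
  j=6: rhs fails.
  j=7: rhs fails.
  j=8: rhs holds; lhs holds on [6,7]. k = 2.

2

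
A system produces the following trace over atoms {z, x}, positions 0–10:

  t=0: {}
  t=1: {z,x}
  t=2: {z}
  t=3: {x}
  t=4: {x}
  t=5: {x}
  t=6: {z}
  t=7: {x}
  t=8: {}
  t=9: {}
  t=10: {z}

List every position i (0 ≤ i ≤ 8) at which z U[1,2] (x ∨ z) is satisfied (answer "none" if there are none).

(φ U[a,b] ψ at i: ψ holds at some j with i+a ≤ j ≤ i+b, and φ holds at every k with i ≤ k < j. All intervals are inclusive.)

1, 2, 6

Evaluate at each i in [0,8]:
  i=0: ✗ (lhs fails at k=0 before rhs at j=1)
  i=1: ✓ (rhs at j=2; lhs holds on [1,1])
  i=2: ✓ (rhs at j=3; lhs holds on [2,2])
  i=3: ✗ (lhs fails at k=3 before rhs at j=4)
  i=4: ✗ (lhs fails at k=4 before rhs at j=5)
  i=5: ✗ (lhs fails at k=5 before rhs at j=6)
  i=6: ✓ (rhs at j=7; lhs holds on [6,6])
  i=7: ✗ (no rhs in [8,9])
  i=8: ✗ (lhs fails at k=8 before rhs at j=10)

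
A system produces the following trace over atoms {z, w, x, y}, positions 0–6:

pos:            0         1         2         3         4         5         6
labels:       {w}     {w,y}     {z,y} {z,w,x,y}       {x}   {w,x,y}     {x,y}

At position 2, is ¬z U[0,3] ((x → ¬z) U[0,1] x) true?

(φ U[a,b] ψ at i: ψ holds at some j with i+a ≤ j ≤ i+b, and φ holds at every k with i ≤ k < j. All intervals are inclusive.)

Yes

Need some j in [2,5] with ((x → ¬z) U[0,1] x), and ¬z at every k in [2,j-1].
  j=2: ((x → ¬z) U[0,1] x) holds; no prefix to check → satisfied.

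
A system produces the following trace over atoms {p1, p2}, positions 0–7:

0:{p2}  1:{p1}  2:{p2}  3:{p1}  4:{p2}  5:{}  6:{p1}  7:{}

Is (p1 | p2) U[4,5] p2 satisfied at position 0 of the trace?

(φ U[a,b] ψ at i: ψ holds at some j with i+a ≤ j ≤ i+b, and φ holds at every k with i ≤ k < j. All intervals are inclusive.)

Need some j in [4,5] with p2, and (p1 | p2) at every k in [0,j-1].
  j=4: p2 holds; (p1 | p2) holds at every k in [0,3] → satisfied.

Holds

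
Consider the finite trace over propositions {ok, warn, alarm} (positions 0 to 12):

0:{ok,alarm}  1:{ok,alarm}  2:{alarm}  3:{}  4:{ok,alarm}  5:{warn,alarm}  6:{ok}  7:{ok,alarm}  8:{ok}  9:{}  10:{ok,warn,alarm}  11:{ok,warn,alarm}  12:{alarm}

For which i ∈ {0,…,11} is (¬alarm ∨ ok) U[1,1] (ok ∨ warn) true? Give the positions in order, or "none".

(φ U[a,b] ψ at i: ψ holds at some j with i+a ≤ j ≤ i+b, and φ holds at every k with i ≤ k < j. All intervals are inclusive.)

Evaluate at each i in [0,11]:
  i=0: ✓ (rhs at j=1; lhs holds on [0,0])
  i=1: ✗ (no rhs in [2,2])
  i=2: ✗ (no rhs in [3,3])
  i=3: ✓ (rhs at j=4; lhs holds on [3,3])
  i=4: ✓ (rhs at j=5; lhs holds on [4,4])
  i=5: ✗ (lhs fails at k=5 before rhs at j=6)
  i=6: ✓ (rhs at j=7; lhs holds on [6,6])
  i=7: ✓ (rhs at j=8; lhs holds on [7,7])
  i=8: ✗ (no rhs in [9,9])
  i=9: ✓ (rhs at j=10; lhs holds on [9,9])
  i=10: ✓ (rhs at j=11; lhs holds on [10,10])
  i=11: ✗ (no rhs in [12,12])

0, 3, 4, 6, 7, 9, 10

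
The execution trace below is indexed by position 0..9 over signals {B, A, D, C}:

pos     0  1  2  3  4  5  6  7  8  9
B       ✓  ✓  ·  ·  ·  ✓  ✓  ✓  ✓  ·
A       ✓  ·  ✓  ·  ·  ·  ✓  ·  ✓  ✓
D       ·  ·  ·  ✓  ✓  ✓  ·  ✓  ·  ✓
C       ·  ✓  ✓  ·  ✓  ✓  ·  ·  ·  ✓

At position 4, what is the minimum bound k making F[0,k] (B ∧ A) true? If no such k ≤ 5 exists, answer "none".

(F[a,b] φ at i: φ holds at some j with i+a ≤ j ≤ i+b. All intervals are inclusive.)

Scan j = 4,5,… for (B ∧ A):
  j=4: fails
  j=5: fails
  j=6: holds
First hit at j=6, so smallest k = 6-4 = 2.

2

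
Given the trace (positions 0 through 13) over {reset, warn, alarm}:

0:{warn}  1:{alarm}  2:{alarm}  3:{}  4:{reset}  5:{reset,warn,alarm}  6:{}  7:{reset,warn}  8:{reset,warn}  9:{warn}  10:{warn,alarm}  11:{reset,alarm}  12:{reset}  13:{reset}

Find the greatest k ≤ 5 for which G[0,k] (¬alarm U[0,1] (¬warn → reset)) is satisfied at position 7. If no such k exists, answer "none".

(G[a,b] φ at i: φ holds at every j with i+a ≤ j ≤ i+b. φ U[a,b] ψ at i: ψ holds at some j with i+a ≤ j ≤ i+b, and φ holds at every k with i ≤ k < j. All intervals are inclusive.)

5

(¬alarm U[0,1] (¬warn → reset)) must hold from j=7 onward; find where it first fails.
  j=7: holds
  j=8: holds
  j=9: holds
  j=10: holds
  j=11: holds
  j=12: holds
Holds through j=12; largest k = 5.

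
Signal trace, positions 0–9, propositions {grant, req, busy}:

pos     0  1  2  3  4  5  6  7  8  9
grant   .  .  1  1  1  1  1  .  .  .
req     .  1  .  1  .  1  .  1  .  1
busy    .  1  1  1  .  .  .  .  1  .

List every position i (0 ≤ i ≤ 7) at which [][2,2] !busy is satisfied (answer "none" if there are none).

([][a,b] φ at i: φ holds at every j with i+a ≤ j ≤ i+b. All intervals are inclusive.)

Evaluate at each i in [0,7]:
  i=0: ✗ (fails at j=2)
  i=1: ✗ (fails at j=3)
  i=2: ✓ (all of [4,4])
  i=3: ✓ (all of [5,5])
  i=4: ✓ (all of [6,6])
  i=5: ✓ (all of [7,7])
  i=6: ✗ (fails at j=8)
  i=7: ✓ (all of [9,9])

2, 3, 4, 5, 7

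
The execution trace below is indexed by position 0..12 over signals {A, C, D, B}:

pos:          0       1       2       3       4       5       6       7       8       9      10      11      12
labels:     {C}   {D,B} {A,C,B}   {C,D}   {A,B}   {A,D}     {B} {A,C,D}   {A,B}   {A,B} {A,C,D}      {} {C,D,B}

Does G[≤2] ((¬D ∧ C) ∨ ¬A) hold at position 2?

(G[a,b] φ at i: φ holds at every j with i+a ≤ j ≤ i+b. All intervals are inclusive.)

Check ((¬D ∧ C) ∨ ¬A) at every j in [2,4]:
  j=2: true
  j=3: true
  j=4: false
Fails at j=4 → formula fails.

No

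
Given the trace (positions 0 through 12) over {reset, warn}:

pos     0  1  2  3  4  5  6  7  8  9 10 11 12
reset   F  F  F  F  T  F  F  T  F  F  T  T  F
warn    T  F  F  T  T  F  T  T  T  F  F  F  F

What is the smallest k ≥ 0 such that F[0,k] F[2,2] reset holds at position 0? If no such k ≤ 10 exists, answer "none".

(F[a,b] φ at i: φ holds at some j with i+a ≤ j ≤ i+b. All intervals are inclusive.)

Scan j = 0,1,… for F[2,2] reset:
  j=0: fails
  j=1: fails
  j=2: holds
First hit at j=2, so smallest k = 2-0 = 2.

2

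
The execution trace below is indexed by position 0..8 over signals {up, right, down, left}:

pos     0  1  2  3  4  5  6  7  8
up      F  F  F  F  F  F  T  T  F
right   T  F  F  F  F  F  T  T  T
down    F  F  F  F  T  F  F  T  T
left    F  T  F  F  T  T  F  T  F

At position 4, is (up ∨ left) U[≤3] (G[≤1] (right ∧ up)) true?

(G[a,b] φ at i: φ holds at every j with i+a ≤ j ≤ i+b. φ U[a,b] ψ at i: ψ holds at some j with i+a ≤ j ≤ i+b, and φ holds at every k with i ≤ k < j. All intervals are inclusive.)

Need some j in [4,7] with G[≤1] (right ∧ up), and (up ∨ left) at every k in [4,j-1].
  j=4: G[≤1] (right ∧ up) — fails at 4.
  j=5: G[≤1] (right ∧ up) — fails at 5.
  j=6: G[≤1] (right ∧ up) holds; (up ∨ left) holds at every k in [4,5] → satisfied.

Holds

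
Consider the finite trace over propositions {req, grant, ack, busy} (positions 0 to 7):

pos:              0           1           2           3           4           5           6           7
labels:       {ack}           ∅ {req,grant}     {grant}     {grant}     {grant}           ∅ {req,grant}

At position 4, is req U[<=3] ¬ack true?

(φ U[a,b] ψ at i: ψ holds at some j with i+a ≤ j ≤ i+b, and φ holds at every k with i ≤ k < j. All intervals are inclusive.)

Need some j in [4,7] with ¬ack, and req at every k in [4,j-1].
  j=4: ¬ack holds; no prefix to check → satisfied.

True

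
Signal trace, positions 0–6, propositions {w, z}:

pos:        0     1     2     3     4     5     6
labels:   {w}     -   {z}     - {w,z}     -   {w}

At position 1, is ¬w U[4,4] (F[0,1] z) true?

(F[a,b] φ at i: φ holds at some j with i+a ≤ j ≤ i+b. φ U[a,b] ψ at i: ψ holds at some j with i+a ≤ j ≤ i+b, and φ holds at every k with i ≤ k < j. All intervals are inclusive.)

Need some j in [5,5] with F[0,1] z, and ¬w at every k in [1,j-1].
  j=5: F[0,1] z — fails (none in [5,6]).
No j in the window works → until fails.

False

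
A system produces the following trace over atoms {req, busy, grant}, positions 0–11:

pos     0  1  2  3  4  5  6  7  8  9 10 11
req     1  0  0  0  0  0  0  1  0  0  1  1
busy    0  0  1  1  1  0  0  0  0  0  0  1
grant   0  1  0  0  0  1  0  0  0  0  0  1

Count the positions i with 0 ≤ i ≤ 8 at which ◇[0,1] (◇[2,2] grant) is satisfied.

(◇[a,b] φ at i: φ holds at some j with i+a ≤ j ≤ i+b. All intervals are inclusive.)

Evaluate at each i in [0,8]:
  i=0: ✗ (none in [0,1])
  i=1: ✗ (none in [1,2])
  i=2: ✓ (witness j=3)
  i=3: ✓ (witness j=3)
  i=4: ✗ (none in [4,5])
  i=5: ✗ (none in [5,6])
  i=6: ✗ (none in [6,7])
  i=7: ✗ (none in [7,8])
  i=8: ✓ (witness j=9)
Positions where it holds: {2, 3, 8} → 3.

3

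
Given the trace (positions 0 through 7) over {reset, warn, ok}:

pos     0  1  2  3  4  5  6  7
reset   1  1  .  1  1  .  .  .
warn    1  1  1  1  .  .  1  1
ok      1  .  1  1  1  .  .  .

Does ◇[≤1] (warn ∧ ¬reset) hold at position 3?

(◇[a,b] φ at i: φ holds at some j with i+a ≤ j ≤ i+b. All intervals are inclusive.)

Check (warn ∧ ¬reset) at each j in [3,4]:
  j=3: false
  j=4: false
No position in the window satisfies it → formula fails.

No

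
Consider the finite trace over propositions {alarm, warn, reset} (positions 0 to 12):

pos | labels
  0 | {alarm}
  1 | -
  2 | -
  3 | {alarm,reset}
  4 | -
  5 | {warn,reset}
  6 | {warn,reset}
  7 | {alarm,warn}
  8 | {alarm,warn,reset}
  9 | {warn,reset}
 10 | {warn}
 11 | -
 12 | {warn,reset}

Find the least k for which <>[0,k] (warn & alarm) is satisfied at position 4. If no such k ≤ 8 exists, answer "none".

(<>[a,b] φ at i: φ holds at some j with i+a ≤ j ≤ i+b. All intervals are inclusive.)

3

Scan j = 4,5,… for (warn & alarm):
  j=4: fails
  j=5: fails
  j=6: fails
  j=7: holds
First hit at j=7, so smallest k = 7-4 = 3.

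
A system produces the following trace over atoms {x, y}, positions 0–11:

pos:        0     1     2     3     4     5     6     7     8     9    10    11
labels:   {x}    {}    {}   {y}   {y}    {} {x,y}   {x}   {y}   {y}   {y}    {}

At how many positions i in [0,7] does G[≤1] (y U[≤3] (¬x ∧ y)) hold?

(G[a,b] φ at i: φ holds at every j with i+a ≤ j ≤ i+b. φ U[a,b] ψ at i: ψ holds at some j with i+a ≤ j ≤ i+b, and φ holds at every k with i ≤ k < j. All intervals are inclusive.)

1

Evaluate at each i in [0,7]:
  i=0: ✗ (fails at j=0)
  i=1: ✗ (fails at j=1)
  i=2: ✗ (fails at j=2)
  i=3: ✓ (all of [3,4])
  i=4: ✗ (fails at j=5)
  i=5: ✗ (fails at j=5)
  i=6: ✗ (fails at j=6)
  i=7: ✗ (fails at j=7)
Positions where it holds: {3} → 1.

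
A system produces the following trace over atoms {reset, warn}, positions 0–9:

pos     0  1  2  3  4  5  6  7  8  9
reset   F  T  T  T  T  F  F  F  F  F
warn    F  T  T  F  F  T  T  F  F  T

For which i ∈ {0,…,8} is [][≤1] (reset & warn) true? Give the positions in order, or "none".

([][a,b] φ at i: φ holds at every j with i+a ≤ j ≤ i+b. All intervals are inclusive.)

1

Evaluate at each i in [0,8]:
  i=0: ✗ (fails at j=0)
  i=1: ✓ (all of [1,2])
  i=2: ✗ (fails at j=3)
  i=3: ✗ (fails at j=3)
  i=4: ✗ (fails at j=4)
  i=5: ✗ (fails at j=5)
  i=6: ✗ (fails at j=6)
  i=7: ✗ (fails at j=7)
  i=8: ✗ (fails at j=8)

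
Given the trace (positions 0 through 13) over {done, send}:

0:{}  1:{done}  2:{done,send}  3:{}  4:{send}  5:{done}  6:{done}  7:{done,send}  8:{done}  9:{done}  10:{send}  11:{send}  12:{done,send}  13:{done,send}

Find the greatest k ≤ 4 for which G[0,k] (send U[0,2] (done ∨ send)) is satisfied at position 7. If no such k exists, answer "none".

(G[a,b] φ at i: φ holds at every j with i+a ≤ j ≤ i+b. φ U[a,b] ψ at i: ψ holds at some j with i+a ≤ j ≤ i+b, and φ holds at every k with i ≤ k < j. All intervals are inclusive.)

(send U[0,2] (done ∨ send)) must hold from j=7 onward; find where it first fails.
  j=7: holds
  j=8: holds
  j=9: holds
  j=10: holds
  j=11: holds
Holds through j=11; largest k = 4.

4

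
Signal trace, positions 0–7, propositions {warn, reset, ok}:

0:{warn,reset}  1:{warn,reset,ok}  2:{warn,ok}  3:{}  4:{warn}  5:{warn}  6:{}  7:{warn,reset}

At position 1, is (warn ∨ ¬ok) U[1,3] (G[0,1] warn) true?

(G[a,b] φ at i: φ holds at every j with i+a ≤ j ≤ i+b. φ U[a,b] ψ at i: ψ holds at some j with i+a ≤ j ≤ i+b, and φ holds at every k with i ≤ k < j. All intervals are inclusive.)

Yes

Need some j in [2,4] with G[0,1] warn, and (warn ∨ ¬ok) at every k in [1,j-1].
  j=2: G[0,1] warn — fails at 3.
  j=3: G[0,1] warn — fails at 3.
  j=4: G[0,1] warn holds; (warn ∨ ¬ok) holds at every k in [1,3] → satisfied.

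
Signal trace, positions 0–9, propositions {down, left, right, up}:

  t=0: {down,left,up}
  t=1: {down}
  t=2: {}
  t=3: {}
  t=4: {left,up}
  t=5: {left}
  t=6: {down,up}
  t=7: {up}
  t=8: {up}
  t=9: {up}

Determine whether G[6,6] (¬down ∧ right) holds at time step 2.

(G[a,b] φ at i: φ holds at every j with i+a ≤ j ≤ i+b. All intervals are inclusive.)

Does not hold

Check (¬down ∧ right) at every j in [8,8]:
  j=8: false
Fails at j=8 → formula fails.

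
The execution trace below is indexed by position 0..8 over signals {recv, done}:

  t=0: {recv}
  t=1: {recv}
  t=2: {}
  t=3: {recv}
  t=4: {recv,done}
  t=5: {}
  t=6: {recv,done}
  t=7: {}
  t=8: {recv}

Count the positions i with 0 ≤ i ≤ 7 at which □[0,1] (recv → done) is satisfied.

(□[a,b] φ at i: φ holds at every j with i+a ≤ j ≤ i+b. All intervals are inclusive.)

3

Evaluate at each i in [0,7]:
  i=0: ✗ (fails at j=0)
  i=1: ✗ (fails at j=1)
  i=2: ✗ (fails at j=3)
  i=3: ✗ (fails at j=3)
  i=4: ✓ (all of [4,5])
  i=5: ✓ (all of [5,6])
  i=6: ✓ (all of [6,7])
  i=7: ✗ (fails at j=8)
Positions where it holds: {4, 5, 6} → 3.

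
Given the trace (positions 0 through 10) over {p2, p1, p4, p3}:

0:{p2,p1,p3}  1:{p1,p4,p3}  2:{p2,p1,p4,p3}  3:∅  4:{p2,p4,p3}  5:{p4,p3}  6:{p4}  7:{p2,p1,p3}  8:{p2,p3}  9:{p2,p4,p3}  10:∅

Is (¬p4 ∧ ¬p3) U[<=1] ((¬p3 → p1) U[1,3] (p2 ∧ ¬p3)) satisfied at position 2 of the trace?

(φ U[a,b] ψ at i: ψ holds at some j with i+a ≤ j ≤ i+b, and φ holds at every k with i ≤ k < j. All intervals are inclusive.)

False

Need some j in [2,3] with ((¬p3 → p1) U[1,3] (p2 ∧ ¬p3)), and (¬p4 ∧ ¬p3) at every k in [2,j-1].
  j=2: ((¬p3 → p1) U[1,3] (p2 ∧ ¬p3)) — fails.
  j=3: ((¬p3 → p1) U[1,3] (p2 ∧ ¬p3)) — fails.
No j in the window works → until fails.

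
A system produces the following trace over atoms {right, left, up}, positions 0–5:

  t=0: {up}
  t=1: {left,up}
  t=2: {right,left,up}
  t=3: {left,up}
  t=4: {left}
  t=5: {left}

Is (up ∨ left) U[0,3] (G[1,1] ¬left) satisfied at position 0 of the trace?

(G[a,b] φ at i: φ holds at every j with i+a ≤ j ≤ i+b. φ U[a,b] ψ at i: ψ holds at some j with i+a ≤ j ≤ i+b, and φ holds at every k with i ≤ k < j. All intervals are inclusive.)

No

Need some j in [0,3] with G[1,1] ¬left, and (up ∨ left) at every k in [0,j-1].
  j=0: G[1,1] ¬left — fails at 1.
  j=1: G[1,1] ¬left — fails at 2.
  j=2: G[1,1] ¬left — fails at 3.
  j=3: G[1,1] ¬left — fails at 4.
No j in the window works → until fails.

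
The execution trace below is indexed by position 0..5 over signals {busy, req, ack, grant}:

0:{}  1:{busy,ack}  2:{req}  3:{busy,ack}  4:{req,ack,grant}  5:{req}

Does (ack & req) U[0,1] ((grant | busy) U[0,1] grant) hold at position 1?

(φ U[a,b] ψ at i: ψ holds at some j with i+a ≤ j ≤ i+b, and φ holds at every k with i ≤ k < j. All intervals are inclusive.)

No

Need some j in [1,2] with ((grant | busy) U[0,1] grant), and (ack & req) at every k in [1,j-1].
  j=1: ((grant | busy) U[0,1] grant) — fails.
  j=2: ((grant | busy) U[0,1] grant) — fails.
No j in the window works → until fails.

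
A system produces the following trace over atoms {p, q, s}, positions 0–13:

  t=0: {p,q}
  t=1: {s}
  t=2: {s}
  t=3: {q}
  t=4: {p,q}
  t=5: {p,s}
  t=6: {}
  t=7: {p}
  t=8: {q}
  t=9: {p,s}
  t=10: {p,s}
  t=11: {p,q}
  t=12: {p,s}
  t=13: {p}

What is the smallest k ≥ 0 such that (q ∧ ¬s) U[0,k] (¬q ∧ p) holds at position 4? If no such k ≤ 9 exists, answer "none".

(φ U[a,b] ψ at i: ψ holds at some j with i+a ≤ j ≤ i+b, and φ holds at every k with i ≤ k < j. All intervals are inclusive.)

1

Need earliest j ≥ 4 with (¬q ∧ p), and (q ∧ ¬s) at every k in [4,j-1].
  j=4: rhs fails.
  j=5: rhs holds; lhs holds on [4,4]. k = 1.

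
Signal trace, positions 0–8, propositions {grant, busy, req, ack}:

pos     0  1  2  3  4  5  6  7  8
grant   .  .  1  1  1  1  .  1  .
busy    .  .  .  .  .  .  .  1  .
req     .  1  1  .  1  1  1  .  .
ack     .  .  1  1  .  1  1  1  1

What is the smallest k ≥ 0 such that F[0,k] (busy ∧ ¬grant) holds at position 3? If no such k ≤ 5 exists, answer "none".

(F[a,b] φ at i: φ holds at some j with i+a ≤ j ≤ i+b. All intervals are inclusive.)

none

Scan j = 3,4,… for (busy ∧ ¬grant):
  j=3: fails
  j=4: fails
  j=5: fails
  j=6: fails
  j=7: fails
  j=8: fails
No j in [3,8] satisfies it → none.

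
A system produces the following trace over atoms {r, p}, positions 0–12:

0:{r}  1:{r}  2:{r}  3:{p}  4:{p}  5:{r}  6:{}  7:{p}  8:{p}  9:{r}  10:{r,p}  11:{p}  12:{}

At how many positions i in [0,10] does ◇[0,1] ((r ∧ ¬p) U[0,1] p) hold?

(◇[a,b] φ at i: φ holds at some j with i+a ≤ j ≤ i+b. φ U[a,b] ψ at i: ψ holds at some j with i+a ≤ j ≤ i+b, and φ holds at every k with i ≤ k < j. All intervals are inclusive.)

9

Evaluate at each i in [0,10]:
  i=0: ✗ (none in [0,1])
  i=1: ✓ (witness j=2)
  i=2: ✓ (witness j=2)
  i=3: ✓ (witness j=3)
  i=4: ✓ (witness j=4)
  i=5: ✗ (none in [5,6])
  i=6: ✓ (witness j=7)
  i=7: ✓ (witness j=7)
  i=8: ✓ (witness j=8)
  i=9: ✓ (witness j=9)
  i=10: ✓ (witness j=10)
Positions where it holds: {1, 2, 3, 4, 6, 7, 8, 9, 10} → 9.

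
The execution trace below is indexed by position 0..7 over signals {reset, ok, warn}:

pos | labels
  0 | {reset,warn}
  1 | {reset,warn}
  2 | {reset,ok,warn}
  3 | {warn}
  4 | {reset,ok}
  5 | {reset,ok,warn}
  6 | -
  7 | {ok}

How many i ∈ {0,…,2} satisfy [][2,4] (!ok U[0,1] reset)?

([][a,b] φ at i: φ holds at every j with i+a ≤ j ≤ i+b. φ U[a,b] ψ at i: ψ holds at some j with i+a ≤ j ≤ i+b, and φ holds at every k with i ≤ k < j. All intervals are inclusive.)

Evaluate at each i in [0,2]:
  i=0: ✓ (all of [2,4])
  i=1: ✓ (all of [3,5])
  i=2: ✗ (fails at j=6)
Positions where it holds: {0, 1} → 2.

2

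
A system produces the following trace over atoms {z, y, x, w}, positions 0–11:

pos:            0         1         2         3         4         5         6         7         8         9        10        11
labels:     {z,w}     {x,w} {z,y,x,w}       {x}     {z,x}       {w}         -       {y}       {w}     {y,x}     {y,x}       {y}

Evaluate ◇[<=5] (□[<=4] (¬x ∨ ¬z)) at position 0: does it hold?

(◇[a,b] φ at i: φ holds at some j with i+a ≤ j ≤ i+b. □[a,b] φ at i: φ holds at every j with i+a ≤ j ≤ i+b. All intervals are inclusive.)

True

Check □[<=4] (¬x ∨ ¬z) at each j in [0,5]:
  j=0: fails at 2
  j=1: fails at 2
  j=2: fails at 2
  j=3: fails at 4
  j=4: fails at 4
  j=5: holds on [5,9]
Found at j=5 → formula holds.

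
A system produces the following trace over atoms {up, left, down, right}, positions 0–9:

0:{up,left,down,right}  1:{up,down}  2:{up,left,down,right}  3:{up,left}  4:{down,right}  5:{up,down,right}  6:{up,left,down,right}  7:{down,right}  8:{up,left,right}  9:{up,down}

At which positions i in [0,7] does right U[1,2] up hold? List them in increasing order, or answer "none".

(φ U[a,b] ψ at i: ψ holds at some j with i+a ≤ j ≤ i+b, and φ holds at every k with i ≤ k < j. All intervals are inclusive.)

Evaluate at each i in [0,7]:
  i=0: ✓ (rhs at j=1; lhs holds on [0,0])
  i=1: ✗ (lhs fails at k=1 before rhs at j=2)
  i=2: ✓ (rhs at j=3; lhs holds on [2,2])
  i=3: ✗ (lhs fails at k=3 before rhs at j=5)
  i=4: ✓ (rhs at j=5; lhs holds on [4,4])
  i=5: ✓ (rhs at j=6; lhs holds on [5,5])
  i=6: ✓ (rhs at j=8; lhs holds on [6,7])
  i=7: ✓ (rhs at j=8; lhs holds on [7,7])

0, 2, 4, 5, 6, 7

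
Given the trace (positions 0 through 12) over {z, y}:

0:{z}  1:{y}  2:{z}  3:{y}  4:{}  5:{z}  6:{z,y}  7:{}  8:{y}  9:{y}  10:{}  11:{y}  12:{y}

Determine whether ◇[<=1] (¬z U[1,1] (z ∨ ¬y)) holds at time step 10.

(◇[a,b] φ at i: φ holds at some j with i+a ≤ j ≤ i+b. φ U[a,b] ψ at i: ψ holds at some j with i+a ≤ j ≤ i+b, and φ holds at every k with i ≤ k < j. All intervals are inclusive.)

Check (¬z U[1,1] (z ∨ ¬y)) at each j in [10,11]:
  j=10: fails
  j=11: fails
No position in the window satisfies it → formula fails.

False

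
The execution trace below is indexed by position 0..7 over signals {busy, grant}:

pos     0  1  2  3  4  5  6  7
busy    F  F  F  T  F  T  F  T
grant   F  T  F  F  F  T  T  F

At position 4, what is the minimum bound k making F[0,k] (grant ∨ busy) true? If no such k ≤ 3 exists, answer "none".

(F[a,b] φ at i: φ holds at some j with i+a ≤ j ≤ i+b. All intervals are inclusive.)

Scan j = 4,5,… for (grant ∨ busy):
  j=4: fails
  j=5: holds
First hit at j=5, so smallest k = 5-4 = 1.

1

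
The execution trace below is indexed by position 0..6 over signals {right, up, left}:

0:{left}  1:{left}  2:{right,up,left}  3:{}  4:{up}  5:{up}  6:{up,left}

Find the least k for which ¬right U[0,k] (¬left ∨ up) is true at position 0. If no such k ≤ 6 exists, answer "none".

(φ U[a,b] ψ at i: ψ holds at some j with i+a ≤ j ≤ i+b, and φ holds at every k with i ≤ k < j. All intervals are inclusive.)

Need earliest j ≥ 0 with (¬left ∨ up), and ¬right at every k in [0,j-1].
  j=0: rhs fails.
  j=1: rhs fails.
  j=2: rhs holds; lhs holds on [0,1]. k = 2.

2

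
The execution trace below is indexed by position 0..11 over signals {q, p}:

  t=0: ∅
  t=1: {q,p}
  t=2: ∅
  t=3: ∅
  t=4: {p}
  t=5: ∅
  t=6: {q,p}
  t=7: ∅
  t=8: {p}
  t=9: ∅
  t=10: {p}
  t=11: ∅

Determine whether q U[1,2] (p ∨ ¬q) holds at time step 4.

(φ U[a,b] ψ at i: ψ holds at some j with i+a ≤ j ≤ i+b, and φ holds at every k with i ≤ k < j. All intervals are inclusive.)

Need some j in [5,6] with (p ∨ ¬q), and q at every k in [4,j-1].
  j=5: (p ∨ ¬q) holds, but q fails at k=4 → not this j.
  j=6: (p ∨ ¬q) holds, but q fails at k=4 → not this j.
No j in the window works → until fails.

Does not hold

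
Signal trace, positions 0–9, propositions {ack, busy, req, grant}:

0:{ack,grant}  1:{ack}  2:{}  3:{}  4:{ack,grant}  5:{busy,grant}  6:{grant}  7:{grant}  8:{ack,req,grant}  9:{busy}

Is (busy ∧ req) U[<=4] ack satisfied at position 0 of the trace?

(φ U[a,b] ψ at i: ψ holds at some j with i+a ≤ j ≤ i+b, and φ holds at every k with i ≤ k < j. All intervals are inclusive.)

True

Need some j in [0,4] with ack, and (busy ∧ req) at every k in [0,j-1].
  j=0: ack holds; no prefix to check → satisfied.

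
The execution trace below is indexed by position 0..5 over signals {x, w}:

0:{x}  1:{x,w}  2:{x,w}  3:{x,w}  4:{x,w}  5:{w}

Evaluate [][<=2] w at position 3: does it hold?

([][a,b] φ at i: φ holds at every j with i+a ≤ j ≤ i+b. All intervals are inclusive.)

Check w at every j in [3,5]:
  j=3: true
  j=4: true
  j=5: true
All positions satisfy it → formula holds.

True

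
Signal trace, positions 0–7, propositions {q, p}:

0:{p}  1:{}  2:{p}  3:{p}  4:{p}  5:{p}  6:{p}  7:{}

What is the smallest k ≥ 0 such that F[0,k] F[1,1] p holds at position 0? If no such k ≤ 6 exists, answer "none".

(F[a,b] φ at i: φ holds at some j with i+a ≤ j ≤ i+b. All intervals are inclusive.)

1

Scan j = 0,1,… for F[1,1] p:
  j=0: fails
  j=1: holds
First hit at j=1, so smallest k = 1-0 = 1.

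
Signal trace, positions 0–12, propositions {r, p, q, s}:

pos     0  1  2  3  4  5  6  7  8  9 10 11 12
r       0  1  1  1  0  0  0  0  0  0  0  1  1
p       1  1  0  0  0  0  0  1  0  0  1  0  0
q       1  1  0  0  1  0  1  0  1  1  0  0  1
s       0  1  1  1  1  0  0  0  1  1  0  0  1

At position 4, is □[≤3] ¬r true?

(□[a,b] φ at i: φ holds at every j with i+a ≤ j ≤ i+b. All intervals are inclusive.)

Check ¬r at every j in [4,7]:
  j=4: true
  j=5: true
  j=6: true
  j=7: true
All positions satisfy it → formula holds.

Yes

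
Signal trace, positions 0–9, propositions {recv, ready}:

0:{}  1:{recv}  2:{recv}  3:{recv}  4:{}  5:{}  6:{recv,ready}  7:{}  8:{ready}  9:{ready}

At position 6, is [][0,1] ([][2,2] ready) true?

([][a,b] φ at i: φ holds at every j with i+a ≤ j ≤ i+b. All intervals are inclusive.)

Check [][2,2] ready at every j in [6,7]:
  j=6: holds on [8,8]
  j=7: holds on [9,9]
All positions satisfy it → formula holds.

Holds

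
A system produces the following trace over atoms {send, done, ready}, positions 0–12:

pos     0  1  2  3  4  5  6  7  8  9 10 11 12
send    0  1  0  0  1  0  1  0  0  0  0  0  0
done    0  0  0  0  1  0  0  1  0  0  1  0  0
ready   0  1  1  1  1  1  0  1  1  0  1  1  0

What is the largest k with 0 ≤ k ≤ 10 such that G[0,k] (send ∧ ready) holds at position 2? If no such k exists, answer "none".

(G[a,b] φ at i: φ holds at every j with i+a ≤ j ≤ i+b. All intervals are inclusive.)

(send ∧ ready) must hold from j=2 onward; find where it first fails.
  j=2: fails → no k works.

none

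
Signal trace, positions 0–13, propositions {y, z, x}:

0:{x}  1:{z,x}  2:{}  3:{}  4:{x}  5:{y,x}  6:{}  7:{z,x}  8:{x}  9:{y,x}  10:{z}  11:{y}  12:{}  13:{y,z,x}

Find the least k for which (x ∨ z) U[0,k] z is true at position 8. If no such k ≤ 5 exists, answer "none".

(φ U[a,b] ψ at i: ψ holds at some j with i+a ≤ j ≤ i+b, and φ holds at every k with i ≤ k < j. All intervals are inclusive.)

Need earliest j ≥ 8 with z, and (x ∨ z) at every k in [8,j-1].
  j=8: rhs fails.
  j=9: rhs fails.
  j=10: rhs holds; lhs holds on [8,9]. k = 2.

2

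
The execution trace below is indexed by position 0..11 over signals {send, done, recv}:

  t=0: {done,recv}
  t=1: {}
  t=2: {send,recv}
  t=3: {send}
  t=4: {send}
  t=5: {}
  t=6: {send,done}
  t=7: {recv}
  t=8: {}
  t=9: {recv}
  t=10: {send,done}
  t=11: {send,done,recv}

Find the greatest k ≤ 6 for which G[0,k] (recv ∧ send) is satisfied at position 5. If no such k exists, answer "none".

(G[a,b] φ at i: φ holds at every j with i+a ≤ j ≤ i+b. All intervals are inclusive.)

(recv ∧ send) must hold from j=5 onward; find where it first fails.
  j=5: fails → no k works.

none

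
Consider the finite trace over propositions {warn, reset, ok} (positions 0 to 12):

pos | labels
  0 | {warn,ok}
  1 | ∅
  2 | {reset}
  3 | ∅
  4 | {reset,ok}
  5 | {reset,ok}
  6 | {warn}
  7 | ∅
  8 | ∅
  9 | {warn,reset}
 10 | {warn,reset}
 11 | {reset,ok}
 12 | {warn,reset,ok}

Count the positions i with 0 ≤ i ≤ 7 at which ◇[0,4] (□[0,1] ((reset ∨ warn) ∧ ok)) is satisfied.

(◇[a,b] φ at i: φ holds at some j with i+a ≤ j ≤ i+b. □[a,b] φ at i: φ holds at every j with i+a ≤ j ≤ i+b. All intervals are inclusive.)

6

Evaluate at each i in [0,7]:
  i=0: ✓ (witness j=4)
  i=1: ✓ (witness j=4)
  i=2: ✓ (witness j=4)
  i=3: ✓ (witness j=4)
  i=4: ✓ (witness j=4)
  i=5: ✗ (none in [5,9])
  i=6: ✗ (none in [6,10])
  i=7: ✓ (witness j=11)
Positions where it holds: {0, 1, 2, 3, 4, 7} → 6.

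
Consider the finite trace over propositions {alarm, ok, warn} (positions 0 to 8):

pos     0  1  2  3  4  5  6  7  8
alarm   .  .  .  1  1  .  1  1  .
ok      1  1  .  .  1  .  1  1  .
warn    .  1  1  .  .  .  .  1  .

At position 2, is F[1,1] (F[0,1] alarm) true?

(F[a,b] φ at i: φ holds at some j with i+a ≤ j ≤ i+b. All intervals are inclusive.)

Yes

Check F[0,1] alarm at each j in [3,3]:
  j=3: holds (witness at 3)
Found at j=3 → formula holds.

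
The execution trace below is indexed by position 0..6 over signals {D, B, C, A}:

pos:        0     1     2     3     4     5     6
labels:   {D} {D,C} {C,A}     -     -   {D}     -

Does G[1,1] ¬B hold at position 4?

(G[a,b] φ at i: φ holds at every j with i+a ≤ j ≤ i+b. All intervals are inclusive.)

Check ¬B at every j in [5,5]:
  j=5: true
All positions satisfy it → formula holds.

Holds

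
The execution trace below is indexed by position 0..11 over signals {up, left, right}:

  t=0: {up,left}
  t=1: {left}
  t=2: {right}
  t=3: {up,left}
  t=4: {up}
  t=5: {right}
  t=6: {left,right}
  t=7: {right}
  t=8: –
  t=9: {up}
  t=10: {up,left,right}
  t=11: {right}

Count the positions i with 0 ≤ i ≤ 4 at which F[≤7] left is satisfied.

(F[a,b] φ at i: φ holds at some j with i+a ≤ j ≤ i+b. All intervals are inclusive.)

5

Evaluate at each i in [0,4]:
  i=0: ✓ (witness j=0)
  i=1: ✓ (witness j=1)
  i=2: ✓ (witness j=3)
  i=3: ✓ (witness j=3)
  i=4: ✓ (witness j=6)
Positions where it holds: {0, 1, 2, 3, 4} → 5.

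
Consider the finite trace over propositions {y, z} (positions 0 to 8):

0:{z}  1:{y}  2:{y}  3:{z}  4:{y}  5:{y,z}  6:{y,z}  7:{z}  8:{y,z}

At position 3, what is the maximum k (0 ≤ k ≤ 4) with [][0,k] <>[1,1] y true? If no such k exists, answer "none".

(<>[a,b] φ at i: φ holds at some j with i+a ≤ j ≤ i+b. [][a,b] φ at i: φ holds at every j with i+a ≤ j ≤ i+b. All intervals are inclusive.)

2

<>[1,1] y must hold from j=3 onward; find where it first fails.
  j=3: holds
  j=4: holds
  j=5: holds
  j=6: fails
Holds on [3,5], so largest k = 2.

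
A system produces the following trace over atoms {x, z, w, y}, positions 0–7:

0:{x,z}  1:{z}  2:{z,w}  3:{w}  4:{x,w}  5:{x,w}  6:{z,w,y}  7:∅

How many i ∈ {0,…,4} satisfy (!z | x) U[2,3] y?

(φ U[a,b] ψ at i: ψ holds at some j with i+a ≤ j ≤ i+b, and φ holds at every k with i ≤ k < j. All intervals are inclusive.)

2

Evaluate at each i in [0,4]:
  i=0: ✗ (no rhs in [2,3])
  i=1: ✗ (no rhs in [3,4])
  i=2: ✗ (no rhs in [4,5])
  i=3: ✓ (rhs at j=6; lhs holds on [3,5])
  i=4: ✓ (rhs at j=6; lhs holds on [4,5])
Positions where it holds: {3, 4} → 2.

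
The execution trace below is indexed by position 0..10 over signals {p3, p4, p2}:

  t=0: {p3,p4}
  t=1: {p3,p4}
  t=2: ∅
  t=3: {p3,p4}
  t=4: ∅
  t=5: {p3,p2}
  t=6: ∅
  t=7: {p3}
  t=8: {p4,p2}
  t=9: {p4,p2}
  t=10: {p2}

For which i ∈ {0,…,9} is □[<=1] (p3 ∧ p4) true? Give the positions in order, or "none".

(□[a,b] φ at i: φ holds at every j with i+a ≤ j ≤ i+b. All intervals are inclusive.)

0

Evaluate at each i in [0,9]:
  i=0: ✓ (all of [0,1])
  i=1: ✗ (fails at j=2)
  i=2: ✗ (fails at j=2)
  i=3: ✗ (fails at j=4)
  i=4: ✗ (fails at j=4)
  i=5: ✗ (fails at j=5)
  i=6: ✗ (fails at j=6)
  i=7: ✗ (fails at j=7)
  i=8: ✗ (fails at j=8)
  i=9: ✗ (fails at j=9)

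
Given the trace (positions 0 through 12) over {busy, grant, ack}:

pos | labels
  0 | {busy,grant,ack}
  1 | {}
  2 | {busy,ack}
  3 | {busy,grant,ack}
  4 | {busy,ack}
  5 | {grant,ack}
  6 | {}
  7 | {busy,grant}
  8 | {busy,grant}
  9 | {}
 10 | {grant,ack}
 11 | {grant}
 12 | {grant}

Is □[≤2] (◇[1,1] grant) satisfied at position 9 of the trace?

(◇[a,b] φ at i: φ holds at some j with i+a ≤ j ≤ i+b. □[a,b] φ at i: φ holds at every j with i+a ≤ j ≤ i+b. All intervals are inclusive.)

Holds

Check ◇[1,1] grant at every j in [9,11]:
  j=9: holds (witness at 10)
  j=10: holds (witness at 11)
  j=11: holds (witness at 12)
All positions satisfy it → formula holds.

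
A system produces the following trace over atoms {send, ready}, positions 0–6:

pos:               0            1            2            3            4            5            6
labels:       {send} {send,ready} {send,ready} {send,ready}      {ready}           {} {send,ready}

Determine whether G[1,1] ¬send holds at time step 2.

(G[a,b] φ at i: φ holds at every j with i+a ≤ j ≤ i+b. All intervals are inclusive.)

Does not hold

Check ¬send at every j in [3,3]:
  j=3: false
Fails at j=3 → formula fails.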